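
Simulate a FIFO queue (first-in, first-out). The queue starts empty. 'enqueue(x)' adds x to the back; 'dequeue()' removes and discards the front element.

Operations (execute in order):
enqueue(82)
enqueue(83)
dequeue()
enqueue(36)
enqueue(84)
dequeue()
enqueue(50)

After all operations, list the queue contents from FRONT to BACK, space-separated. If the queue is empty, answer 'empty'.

enqueue(82): [82]
enqueue(83): [82, 83]
dequeue(): [83]
enqueue(36): [83, 36]
enqueue(84): [83, 36, 84]
dequeue(): [36, 84]
enqueue(50): [36, 84, 50]

Answer: 36 84 50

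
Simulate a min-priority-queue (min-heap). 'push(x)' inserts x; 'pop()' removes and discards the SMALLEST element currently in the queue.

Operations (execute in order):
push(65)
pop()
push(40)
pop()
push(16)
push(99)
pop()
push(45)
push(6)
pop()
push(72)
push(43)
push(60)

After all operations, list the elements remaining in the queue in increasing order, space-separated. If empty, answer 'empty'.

push(65): heap contents = [65]
pop() → 65: heap contents = []
push(40): heap contents = [40]
pop() → 40: heap contents = []
push(16): heap contents = [16]
push(99): heap contents = [16, 99]
pop() → 16: heap contents = [99]
push(45): heap contents = [45, 99]
push(6): heap contents = [6, 45, 99]
pop() → 6: heap contents = [45, 99]
push(72): heap contents = [45, 72, 99]
push(43): heap contents = [43, 45, 72, 99]
push(60): heap contents = [43, 45, 60, 72, 99]

Answer: 43 45 60 72 99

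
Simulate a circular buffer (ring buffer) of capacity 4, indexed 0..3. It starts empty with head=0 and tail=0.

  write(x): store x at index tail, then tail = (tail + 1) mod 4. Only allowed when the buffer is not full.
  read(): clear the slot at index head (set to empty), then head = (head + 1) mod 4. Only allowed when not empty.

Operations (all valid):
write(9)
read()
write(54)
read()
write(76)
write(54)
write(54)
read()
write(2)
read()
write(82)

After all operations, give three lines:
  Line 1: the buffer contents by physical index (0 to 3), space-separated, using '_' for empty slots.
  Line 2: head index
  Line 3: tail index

Answer: 54 2 82 _
0
3

Derivation:
write(9): buf=[9 _ _ _], head=0, tail=1, size=1
read(): buf=[_ _ _ _], head=1, tail=1, size=0
write(54): buf=[_ 54 _ _], head=1, tail=2, size=1
read(): buf=[_ _ _ _], head=2, tail=2, size=0
write(76): buf=[_ _ 76 _], head=2, tail=3, size=1
write(54): buf=[_ _ 76 54], head=2, tail=0, size=2
write(54): buf=[54 _ 76 54], head=2, tail=1, size=3
read(): buf=[54 _ _ 54], head=3, tail=1, size=2
write(2): buf=[54 2 _ 54], head=3, tail=2, size=3
read(): buf=[54 2 _ _], head=0, tail=2, size=2
write(82): buf=[54 2 82 _], head=0, tail=3, size=3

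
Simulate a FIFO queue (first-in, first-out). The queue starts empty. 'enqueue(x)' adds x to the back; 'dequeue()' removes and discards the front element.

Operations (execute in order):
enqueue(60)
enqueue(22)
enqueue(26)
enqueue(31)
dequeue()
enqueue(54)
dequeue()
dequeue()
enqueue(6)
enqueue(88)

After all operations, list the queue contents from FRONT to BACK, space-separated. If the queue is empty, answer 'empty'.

Answer: 31 54 6 88

Derivation:
enqueue(60): [60]
enqueue(22): [60, 22]
enqueue(26): [60, 22, 26]
enqueue(31): [60, 22, 26, 31]
dequeue(): [22, 26, 31]
enqueue(54): [22, 26, 31, 54]
dequeue(): [26, 31, 54]
dequeue(): [31, 54]
enqueue(6): [31, 54, 6]
enqueue(88): [31, 54, 6, 88]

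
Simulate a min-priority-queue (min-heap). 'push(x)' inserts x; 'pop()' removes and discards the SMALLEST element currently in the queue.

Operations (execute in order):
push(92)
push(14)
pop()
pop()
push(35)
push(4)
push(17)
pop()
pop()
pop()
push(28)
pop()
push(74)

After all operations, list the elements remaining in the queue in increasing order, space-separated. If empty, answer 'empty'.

push(92): heap contents = [92]
push(14): heap contents = [14, 92]
pop() → 14: heap contents = [92]
pop() → 92: heap contents = []
push(35): heap contents = [35]
push(4): heap contents = [4, 35]
push(17): heap contents = [4, 17, 35]
pop() → 4: heap contents = [17, 35]
pop() → 17: heap contents = [35]
pop() → 35: heap contents = []
push(28): heap contents = [28]
pop() → 28: heap contents = []
push(74): heap contents = [74]

Answer: 74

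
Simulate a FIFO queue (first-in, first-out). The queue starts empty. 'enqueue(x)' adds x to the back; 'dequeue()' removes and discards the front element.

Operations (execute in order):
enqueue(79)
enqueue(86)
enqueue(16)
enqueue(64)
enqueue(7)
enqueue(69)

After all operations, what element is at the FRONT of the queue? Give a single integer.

enqueue(79): queue = [79]
enqueue(86): queue = [79, 86]
enqueue(16): queue = [79, 86, 16]
enqueue(64): queue = [79, 86, 16, 64]
enqueue(7): queue = [79, 86, 16, 64, 7]
enqueue(69): queue = [79, 86, 16, 64, 7, 69]

Answer: 79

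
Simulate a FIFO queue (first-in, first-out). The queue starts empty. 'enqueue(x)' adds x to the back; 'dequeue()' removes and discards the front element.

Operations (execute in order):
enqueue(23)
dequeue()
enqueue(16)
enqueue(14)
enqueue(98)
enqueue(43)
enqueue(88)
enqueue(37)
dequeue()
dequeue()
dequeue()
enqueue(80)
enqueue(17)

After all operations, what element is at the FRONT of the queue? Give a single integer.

Answer: 43

Derivation:
enqueue(23): queue = [23]
dequeue(): queue = []
enqueue(16): queue = [16]
enqueue(14): queue = [16, 14]
enqueue(98): queue = [16, 14, 98]
enqueue(43): queue = [16, 14, 98, 43]
enqueue(88): queue = [16, 14, 98, 43, 88]
enqueue(37): queue = [16, 14, 98, 43, 88, 37]
dequeue(): queue = [14, 98, 43, 88, 37]
dequeue(): queue = [98, 43, 88, 37]
dequeue(): queue = [43, 88, 37]
enqueue(80): queue = [43, 88, 37, 80]
enqueue(17): queue = [43, 88, 37, 80, 17]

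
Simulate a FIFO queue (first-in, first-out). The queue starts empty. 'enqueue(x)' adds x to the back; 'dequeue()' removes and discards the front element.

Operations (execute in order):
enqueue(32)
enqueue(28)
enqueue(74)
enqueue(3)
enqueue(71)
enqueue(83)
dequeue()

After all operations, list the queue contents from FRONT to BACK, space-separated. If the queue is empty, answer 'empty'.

enqueue(32): [32]
enqueue(28): [32, 28]
enqueue(74): [32, 28, 74]
enqueue(3): [32, 28, 74, 3]
enqueue(71): [32, 28, 74, 3, 71]
enqueue(83): [32, 28, 74, 3, 71, 83]
dequeue(): [28, 74, 3, 71, 83]

Answer: 28 74 3 71 83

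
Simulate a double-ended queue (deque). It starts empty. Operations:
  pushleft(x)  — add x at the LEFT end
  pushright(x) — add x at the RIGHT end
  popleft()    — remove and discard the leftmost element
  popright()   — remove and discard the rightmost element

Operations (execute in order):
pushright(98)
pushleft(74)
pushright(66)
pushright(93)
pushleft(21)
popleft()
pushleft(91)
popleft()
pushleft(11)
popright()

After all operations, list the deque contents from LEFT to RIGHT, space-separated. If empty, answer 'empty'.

Answer: 11 74 98 66

Derivation:
pushright(98): [98]
pushleft(74): [74, 98]
pushright(66): [74, 98, 66]
pushright(93): [74, 98, 66, 93]
pushleft(21): [21, 74, 98, 66, 93]
popleft(): [74, 98, 66, 93]
pushleft(91): [91, 74, 98, 66, 93]
popleft(): [74, 98, 66, 93]
pushleft(11): [11, 74, 98, 66, 93]
popright(): [11, 74, 98, 66]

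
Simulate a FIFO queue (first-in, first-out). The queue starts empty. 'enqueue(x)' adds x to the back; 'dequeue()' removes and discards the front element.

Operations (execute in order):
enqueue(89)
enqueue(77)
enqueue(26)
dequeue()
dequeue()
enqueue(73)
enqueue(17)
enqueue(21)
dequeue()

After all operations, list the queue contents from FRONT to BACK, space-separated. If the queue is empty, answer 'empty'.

enqueue(89): [89]
enqueue(77): [89, 77]
enqueue(26): [89, 77, 26]
dequeue(): [77, 26]
dequeue(): [26]
enqueue(73): [26, 73]
enqueue(17): [26, 73, 17]
enqueue(21): [26, 73, 17, 21]
dequeue(): [73, 17, 21]

Answer: 73 17 21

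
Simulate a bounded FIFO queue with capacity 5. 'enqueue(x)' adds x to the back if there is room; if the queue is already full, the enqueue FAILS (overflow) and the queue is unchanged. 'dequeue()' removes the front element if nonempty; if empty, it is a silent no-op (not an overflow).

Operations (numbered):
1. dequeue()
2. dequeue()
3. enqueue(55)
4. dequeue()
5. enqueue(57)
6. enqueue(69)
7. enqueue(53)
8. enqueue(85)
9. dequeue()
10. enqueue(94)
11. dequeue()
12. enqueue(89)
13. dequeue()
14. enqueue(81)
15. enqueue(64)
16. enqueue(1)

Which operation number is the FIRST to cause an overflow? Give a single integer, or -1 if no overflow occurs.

1. dequeue(): empty, no-op, size=0
2. dequeue(): empty, no-op, size=0
3. enqueue(55): size=1
4. dequeue(): size=0
5. enqueue(57): size=1
6. enqueue(69): size=2
7. enqueue(53): size=3
8. enqueue(85): size=4
9. dequeue(): size=3
10. enqueue(94): size=4
11. dequeue(): size=3
12. enqueue(89): size=4
13. dequeue(): size=3
14. enqueue(81): size=4
15. enqueue(64): size=5
16. enqueue(1): size=5=cap → OVERFLOW (fail)

Answer: 16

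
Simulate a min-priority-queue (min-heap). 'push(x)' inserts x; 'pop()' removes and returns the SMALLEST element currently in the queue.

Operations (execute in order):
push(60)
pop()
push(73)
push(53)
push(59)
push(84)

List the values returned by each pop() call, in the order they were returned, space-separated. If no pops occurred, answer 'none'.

Answer: 60

Derivation:
push(60): heap contents = [60]
pop() → 60: heap contents = []
push(73): heap contents = [73]
push(53): heap contents = [53, 73]
push(59): heap contents = [53, 59, 73]
push(84): heap contents = [53, 59, 73, 84]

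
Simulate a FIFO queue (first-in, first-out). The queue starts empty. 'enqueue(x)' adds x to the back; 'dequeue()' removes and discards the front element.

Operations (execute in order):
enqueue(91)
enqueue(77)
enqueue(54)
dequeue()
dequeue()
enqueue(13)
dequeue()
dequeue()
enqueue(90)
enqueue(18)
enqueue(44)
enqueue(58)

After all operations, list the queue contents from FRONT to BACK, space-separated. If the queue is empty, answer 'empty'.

Answer: 90 18 44 58

Derivation:
enqueue(91): [91]
enqueue(77): [91, 77]
enqueue(54): [91, 77, 54]
dequeue(): [77, 54]
dequeue(): [54]
enqueue(13): [54, 13]
dequeue(): [13]
dequeue(): []
enqueue(90): [90]
enqueue(18): [90, 18]
enqueue(44): [90, 18, 44]
enqueue(58): [90, 18, 44, 58]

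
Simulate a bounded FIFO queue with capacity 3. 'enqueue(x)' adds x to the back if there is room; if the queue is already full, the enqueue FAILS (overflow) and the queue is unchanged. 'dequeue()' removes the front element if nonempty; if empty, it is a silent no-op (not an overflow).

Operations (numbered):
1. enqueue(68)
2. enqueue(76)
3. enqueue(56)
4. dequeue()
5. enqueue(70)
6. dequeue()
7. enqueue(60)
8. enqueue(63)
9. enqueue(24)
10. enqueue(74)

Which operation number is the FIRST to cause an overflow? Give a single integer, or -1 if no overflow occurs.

1. enqueue(68): size=1
2. enqueue(76): size=2
3. enqueue(56): size=3
4. dequeue(): size=2
5. enqueue(70): size=3
6. dequeue(): size=2
7. enqueue(60): size=3
8. enqueue(63): size=3=cap → OVERFLOW (fail)
9. enqueue(24): size=3=cap → OVERFLOW (fail)
10. enqueue(74): size=3=cap → OVERFLOW (fail)

Answer: 8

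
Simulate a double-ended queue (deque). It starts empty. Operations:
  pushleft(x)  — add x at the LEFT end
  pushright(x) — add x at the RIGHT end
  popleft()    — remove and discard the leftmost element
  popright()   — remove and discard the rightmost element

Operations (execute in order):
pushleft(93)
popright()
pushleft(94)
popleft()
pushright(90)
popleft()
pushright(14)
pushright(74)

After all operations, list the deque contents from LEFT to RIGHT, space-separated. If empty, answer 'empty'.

Answer: 14 74

Derivation:
pushleft(93): [93]
popright(): []
pushleft(94): [94]
popleft(): []
pushright(90): [90]
popleft(): []
pushright(14): [14]
pushright(74): [14, 74]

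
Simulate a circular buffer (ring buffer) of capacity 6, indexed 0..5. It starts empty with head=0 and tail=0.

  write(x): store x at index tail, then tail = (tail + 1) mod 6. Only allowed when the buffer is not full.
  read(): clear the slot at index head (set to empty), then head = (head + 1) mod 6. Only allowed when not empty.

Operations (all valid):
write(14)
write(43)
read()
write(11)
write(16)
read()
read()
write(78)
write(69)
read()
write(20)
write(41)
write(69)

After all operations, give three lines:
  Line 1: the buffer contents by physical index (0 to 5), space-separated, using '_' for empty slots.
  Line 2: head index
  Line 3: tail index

write(14): buf=[14 _ _ _ _ _], head=0, tail=1, size=1
write(43): buf=[14 43 _ _ _ _], head=0, tail=2, size=2
read(): buf=[_ 43 _ _ _ _], head=1, tail=2, size=1
write(11): buf=[_ 43 11 _ _ _], head=1, tail=3, size=2
write(16): buf=[_ 43 11 16 _ _], head=1, tail=4, size=3
read(): buf=[_ _ 11 16 _ _], head=2, tail=4, size=2
read(): buf=[_ _ _ 16 _ _], head=3, tail=4, size=1
write(78): buf=[_ _ _ 16 78 _], head=3, tail=5, size=2
write(69): buf=[_ _ _ 16 78 69], head=3, tail=0, size=3
read(): buf=[_ _ _ _ 78 69], head=4, tail=0, size=2
write(20): buf=[20 _ _ _ 78 69], head=4, tail=1, size=3
write(41): buf=[20 41 _ _ 78 69], head=4, tail=2, size=4
write(69): buf=[20 41 69 _ 78 69], head=4, tail=3, size=5

Answer: 20 41 69 _ 78 69
4
3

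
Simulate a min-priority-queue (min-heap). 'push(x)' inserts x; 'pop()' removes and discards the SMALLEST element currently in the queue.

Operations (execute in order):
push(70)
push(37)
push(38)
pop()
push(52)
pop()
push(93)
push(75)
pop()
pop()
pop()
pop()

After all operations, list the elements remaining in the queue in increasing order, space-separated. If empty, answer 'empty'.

push(70): heap contents = [70]
push(37): heap contents = [37, 70]
push(38): heap contents = [37, 38, 70]
pop() → 37: heap contents = [38, 70]
push(52): heap contents = [38, 52, 70]
pop() → 38: heap contents = [52, 70]
push(93): heap contents = [52, 70, 93]
push(75): heap contents = [52, 70, 75, 93]
pop() → 52: heap contents = [70, 75, 93]
pop() → 70: heap contents = [75, 93]
pop() → 75: heap contents = [93]
pop() → 93: heap contents = []

Answer: empty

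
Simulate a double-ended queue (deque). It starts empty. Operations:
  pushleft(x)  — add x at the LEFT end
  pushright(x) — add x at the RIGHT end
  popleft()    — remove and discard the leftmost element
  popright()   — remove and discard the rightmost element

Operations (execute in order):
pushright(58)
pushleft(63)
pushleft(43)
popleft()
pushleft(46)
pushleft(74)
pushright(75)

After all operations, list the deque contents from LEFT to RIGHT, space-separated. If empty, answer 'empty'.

pushright(58): [58]
pushleft(63): [63, 58]
pushleft(43): [43, 63, 58]
popleft(): [63, 58]
pushleft(46): [46, 63, 58]
pushleft(74): [74, 46, 63, 58]
pushright(75): [74, 46, 63, 58, 75]

Answer: 74 46 63 58 75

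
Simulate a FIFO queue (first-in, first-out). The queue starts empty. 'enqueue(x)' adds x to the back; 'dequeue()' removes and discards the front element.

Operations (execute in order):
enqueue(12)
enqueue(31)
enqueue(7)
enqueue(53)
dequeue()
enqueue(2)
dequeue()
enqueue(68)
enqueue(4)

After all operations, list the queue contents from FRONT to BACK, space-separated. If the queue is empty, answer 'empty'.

Answer: 7 53 2 68 4

Derivation:
enqueue(12): [12]
enqueue(31): [12, 31]
enqueue(7): [12, 31, 7]
enqueue(53): [12, 31, 7, 53]
dequeue(): [31, 7, 53]
enqueue(2): [31, 7, 53, 2]
dequeue(): [7, 53, 2]
enqueue(68): [7, 53, 2, 68]
enqueue(4): [7, 53, 2, 68, 4]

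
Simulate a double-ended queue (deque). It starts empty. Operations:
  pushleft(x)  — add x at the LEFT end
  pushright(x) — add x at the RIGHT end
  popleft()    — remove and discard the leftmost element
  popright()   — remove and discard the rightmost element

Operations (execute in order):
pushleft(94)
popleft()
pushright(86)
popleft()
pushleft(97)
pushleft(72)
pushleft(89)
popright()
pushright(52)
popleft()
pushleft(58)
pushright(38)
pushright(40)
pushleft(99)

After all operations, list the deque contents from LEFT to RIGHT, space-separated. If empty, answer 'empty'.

pushleft(94): [94]
popleft(): []
pushright(86): [86]
popleft(): []
pushleft(97): [97]
pushleft(72): [72, 97]
pushleft(89): [89, 72, 97]
popright(): [89, 72]
pushright(52): [89, 72, 52]
popleft(): [72, 52]
pushleft(58): [58, 72, 52]
pushright(38): [58, 72, 52, 38]
pushright(40): [58, 72, 52, 38, 40]
pushleft(99): [99, 58, 72, 52, 38, 40]

Answer: 99 58 72 52 38 40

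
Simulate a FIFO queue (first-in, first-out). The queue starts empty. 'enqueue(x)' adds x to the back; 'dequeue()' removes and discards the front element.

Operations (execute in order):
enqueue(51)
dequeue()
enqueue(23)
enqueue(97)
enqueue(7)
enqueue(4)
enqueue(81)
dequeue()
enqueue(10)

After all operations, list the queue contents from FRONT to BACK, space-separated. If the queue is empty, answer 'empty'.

enqueue(51): [51]
dequeue(): []
enqueue(23): [23]
enqueue(97): [23, 97]
enqueue(7): [23, 97, 7]
enqueue(4): [23, 97, 7, 4]
enqueue(81): [23, 97, 7, 4, 81]
dequeue(): [97, 7, 4, 81]
enqueue(10): [97, 7, 4, 81, 10]

Answer: 97 7 4 81 10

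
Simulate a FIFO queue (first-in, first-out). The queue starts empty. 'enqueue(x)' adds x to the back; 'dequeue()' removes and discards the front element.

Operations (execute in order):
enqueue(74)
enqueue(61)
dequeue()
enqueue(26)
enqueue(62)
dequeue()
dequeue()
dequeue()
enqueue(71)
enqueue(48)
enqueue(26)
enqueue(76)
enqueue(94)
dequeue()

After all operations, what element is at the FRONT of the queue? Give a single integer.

Answer: 48

Derivation:
enqueue(74): queue = [74]
enqueue(61): queue = [74, 61]
dequeue(): queue = [61]
enqueue(26): queue = [61, 26]
enqueue(62): queue = [61, 26, 62]
dequeue(): queue = [26, 62]
dequeue(): queue = [62]
dequeue(): queue = []
enqueue(71): queue = [71]
enqueue(48): queue = [71, 48]
enqueue(26): queue = [71, 48, 26]
enqueue(76): queue = [71, 48, 26, 76]
enqueue(94): queue = [71, 48, 26, 76, 94]
dequeue(): queue = [48, 26, 76, 94]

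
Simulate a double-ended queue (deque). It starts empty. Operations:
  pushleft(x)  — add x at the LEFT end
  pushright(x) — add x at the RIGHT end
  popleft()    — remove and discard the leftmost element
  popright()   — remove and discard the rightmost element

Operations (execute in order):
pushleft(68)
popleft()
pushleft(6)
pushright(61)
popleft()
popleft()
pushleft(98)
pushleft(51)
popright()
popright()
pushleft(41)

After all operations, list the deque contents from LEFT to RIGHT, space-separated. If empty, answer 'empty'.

pushleft(68): [68]
popleft(): []
pushleft(6): [6]
pushright(61): [6, 61]
popleft(): [61]
popleft(): []
pushleft(98): [98]
pushleft(51): [51, 98]
popright(): [51]
popright(): []
pushleft(41): [41]

Answer: 41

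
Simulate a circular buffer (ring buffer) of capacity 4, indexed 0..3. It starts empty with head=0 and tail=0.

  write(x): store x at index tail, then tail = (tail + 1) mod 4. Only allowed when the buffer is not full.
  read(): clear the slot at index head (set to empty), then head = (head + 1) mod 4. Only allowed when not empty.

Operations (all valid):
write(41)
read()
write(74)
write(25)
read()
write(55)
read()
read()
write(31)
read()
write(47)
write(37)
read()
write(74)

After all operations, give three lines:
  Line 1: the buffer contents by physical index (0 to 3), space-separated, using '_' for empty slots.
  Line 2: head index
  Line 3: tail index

Answer: _ _ 37 74
2
0

Derivation:
write(41): buf=[41 _ _ _], head=0, tail=1, size=1
read(): buf=[_ _ _ _], head=1, tail=1, size=0
write(74): buf=[_ 74 _ _], head=1, tail=2, size=1
write(25): buf=[_ 74 25 _], head=1, tail=3, size=2
read(): buf=[_ _ 25 _], head=2, tail=3, size=1
write(55): buf=[_ _ 25 55], head=2, tail=0, size=2
read(): buf=[_ _ _ 55], head=3, tail=0, size=1
read(): buf=[_ _ _ _], head=0, tail=0, size=0
write(31): buf=[31 _ _ _], head=0, tail=1, size=1
read(): buf=[_ _ _ _], head=1, tail=1, size=0
write(47): buf=[_ 47 _ _], head=1, tail=2, size=1
write(37): buf=[_ 47 37 _], head=1, tail=3, size=2
read(): buf=[_ _ 37 _], head=2, tail=3, size=1
write(74): buf=[_ _ 37 74], head=2, tail=0, size=2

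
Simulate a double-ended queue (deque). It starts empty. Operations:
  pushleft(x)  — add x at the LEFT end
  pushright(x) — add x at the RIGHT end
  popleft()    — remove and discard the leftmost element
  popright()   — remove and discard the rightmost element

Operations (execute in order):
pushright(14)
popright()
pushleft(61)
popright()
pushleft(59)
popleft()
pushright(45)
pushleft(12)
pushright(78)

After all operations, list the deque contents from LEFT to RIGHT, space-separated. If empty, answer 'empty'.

Answer: 12 45 78

Derivation:
pushright(14): [14]
popright(): []
pushleft(61): [61]
popright(): []
pushleft(59): [59]
popleft(): []
pushright(45): [45]
pushleft(12): [12, 45]
pushright(78): [12, 45, 78]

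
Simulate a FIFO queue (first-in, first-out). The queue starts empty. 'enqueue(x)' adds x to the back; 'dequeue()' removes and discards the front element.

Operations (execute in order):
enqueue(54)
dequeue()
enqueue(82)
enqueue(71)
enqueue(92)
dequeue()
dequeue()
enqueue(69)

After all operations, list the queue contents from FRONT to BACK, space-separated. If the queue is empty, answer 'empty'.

enqueue(54): [54]
dequeue(): []
enqueue(82): [82]
enqueue(71): [82, 71]
enqueue(92): [82, 71, 92]
dequeue(): [71, 92]
dequeue(): [92]
enqueue(69): [92, 69]

Answer: 92 69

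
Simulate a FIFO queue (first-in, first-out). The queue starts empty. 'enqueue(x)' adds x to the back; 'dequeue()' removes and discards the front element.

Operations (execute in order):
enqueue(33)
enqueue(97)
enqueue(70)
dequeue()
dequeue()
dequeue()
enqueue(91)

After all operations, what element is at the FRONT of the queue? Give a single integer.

Answer: 91

Derivation:
enqueue(33): queue = [33]
enqueue(97): queue = [33, 97]
enqueue(70): queue = [33, 97, 70]
dequeue(): queue = [97, 70]
dequeue(): queue = [70]
dequeue(): queue = []
enqueue(91): queue = [91]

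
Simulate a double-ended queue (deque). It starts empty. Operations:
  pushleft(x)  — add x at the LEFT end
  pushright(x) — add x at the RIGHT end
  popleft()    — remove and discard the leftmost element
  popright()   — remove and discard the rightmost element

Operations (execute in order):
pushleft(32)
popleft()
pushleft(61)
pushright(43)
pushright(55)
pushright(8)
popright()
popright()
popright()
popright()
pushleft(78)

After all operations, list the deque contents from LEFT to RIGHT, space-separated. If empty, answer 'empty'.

pushleft(32): [32]
popleft(): []
pushleft(61): [61]
pushright(43): [61, 43]
pushright(55): [61, 43, 55]
pushright(8): [61, 43, 55, 8]
popright(): [61, 43, 55]
popright(): [61, 43]
popright(): [61]
popright(): []
pushleft(78): [78]

Answer: 78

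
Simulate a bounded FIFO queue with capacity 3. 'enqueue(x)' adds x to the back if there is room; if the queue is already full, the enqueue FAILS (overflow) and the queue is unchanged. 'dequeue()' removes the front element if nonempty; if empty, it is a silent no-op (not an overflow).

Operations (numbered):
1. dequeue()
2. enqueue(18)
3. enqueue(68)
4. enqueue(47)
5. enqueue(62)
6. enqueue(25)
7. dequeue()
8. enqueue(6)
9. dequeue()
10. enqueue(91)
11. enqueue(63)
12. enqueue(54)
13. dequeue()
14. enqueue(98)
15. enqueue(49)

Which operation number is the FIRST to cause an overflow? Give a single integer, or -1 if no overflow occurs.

Answer: 5

Derivation:
1. dequeue(): empty, no-op, size=0
2. enqueue(18): size=1
3. enqueue(68): size=2
4. enqueue(47): size=3
5. enqueue(62): size=3=cap → OVERFLOW (fail)
6. enqueue(25): size=3=cap → OVERFLOW (fail)
7. dequeue(): size=2
8. enqueue(6): size=3
9. dequeue(): size=2
10. enqueue(91): size=3
11. enqueue(63): size=3=cap → OVERFLOW (fail)
12. enqueue(54): size=3=cap → OVERFLOW (fail)
13. dequeue(): size=2
14. enqueue(98): size=3
15. enqueue(49): size=3=cap → OVERFLOW (fail)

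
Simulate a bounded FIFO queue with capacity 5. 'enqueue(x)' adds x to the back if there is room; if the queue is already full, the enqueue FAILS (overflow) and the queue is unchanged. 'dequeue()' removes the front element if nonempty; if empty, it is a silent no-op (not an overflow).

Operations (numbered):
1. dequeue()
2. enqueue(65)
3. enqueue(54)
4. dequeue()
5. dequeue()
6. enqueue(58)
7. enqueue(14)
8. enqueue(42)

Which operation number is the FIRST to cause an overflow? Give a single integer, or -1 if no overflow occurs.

1. dequeue(): empty, no-op, size=0
2. enqueue(65): size=1
3. enqueue(54): size=2
4. dequeue(): size=1
5. dequeue(): size=0
6. enqueue(58): size=1
7. enqueue(14): size=2
8. enqueue(42): size=3

Answer: -1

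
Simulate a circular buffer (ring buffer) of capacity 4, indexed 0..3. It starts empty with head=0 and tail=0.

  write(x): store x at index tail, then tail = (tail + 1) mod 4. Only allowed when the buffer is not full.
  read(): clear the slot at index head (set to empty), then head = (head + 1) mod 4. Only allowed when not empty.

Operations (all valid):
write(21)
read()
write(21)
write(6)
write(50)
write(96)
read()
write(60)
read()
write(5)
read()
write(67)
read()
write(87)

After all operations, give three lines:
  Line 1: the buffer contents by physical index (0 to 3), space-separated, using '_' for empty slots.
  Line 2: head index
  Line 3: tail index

write(21): buf=[21 _ _ _], head=0, tail=1, size=1
read(): buf=[_ _ _ _], head=1, tail=1, size=0
write(21): buf=[_ 21 _ _], head=1, tail=2, size=1
write(6): buf=[_ 21 6 _], head=1, tail=3, size=2
write(50): buf=[_ 21 6 50], head=1, tail=0, size=3
write(96): buf=[96 21 6 50], head=1, tail=1, size=4
read(): buf=[96 _ 6 50], head=2, tail=1, size=3
write(60): buf=[96 60 6 50], head=2, tail=2, size=4
read(): buf=[96 60 _ 50], head=3, tail=2, size=3
write(5): buf=[96 60 5 50], head=3, tail=3, size=4
read(): buf=[96 60 5 _], head=0, tail=3, size=3
write(67): buf=[96 60 5 67], head=0, tail=0, size=4
read(): buf=[_ 60 5 67], head=1, tail=0, size=3
write(87): buf=[87 60 5 67], head=1, tail=1, size=4

Answer: 87 60 5 67
1
1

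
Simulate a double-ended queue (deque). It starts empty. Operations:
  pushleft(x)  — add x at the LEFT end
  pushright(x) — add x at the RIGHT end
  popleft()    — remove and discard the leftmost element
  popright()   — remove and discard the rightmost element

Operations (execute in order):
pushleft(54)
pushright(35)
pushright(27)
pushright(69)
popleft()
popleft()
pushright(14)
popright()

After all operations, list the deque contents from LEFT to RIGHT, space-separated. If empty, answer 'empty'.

pushleft(54): [54]
pushright(35): [54, 35]
pushright(27): [54, 35, 27]
pushright(69): [54, 35, 27, 69]
popleft(): [35, 27, 69]
popleft(): [27, 69]
pushright(14): [27, 69, 14]
popright(): [27, 69]

Answer: 27 69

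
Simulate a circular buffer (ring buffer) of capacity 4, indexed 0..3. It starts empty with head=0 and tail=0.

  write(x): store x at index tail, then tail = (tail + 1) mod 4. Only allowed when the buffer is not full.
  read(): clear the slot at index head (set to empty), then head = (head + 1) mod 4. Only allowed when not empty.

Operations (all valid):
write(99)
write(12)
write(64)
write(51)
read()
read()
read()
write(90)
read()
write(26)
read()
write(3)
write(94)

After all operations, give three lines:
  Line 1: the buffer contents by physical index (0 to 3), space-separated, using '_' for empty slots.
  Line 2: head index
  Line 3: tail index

Answer: _ 26 3 94
1
0

Derivation:
write(99): buf=[99 _ _ _], head=0, tail=1, size=1
write(12): buf=[99 12 _ _], head=0, tail=2, size=2
write(64): buf=[99 12 64 _], head=0, tail=3, size=3
write(51): buf=[99 12 64 51], head=0, tail=0, size=4
read(): buf=[_ 12 64 51], head=1, tail=0, size=3
read(): buf=[_ _ 64 51], head=2, tail=0, size=2
read(): buf=[_ _ _ 51], head=3, tail=0, size=1
write(90): buf=[90 _ _ 51], head=3, tail=1, size=2
read(): buf=[90 _ _ _], head=0, tail=1, size=1
write(26): buf=[90 26 _ _], head=0, tail=2, size=2
read(): buf=[_ 26 _ _], head=1, tail=2, size=1
write(3): buf=[_ 26 3 _], head=1, tail=3, size=2
write(94): buf=[_ 26 3 94], head=1, tail=0, size=3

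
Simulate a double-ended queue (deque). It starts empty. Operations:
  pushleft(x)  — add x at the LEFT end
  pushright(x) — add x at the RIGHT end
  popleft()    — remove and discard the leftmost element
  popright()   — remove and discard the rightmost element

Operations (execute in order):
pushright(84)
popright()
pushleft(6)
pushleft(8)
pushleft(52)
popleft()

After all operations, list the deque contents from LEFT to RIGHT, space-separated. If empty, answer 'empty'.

pushright(84): [84]
popright(): []
pushleft(6): [6]
pushleft(8): [8, 6]
pushleft(52): [52, 8, 6]
popleft(): [8, 6]

Answer: 8 6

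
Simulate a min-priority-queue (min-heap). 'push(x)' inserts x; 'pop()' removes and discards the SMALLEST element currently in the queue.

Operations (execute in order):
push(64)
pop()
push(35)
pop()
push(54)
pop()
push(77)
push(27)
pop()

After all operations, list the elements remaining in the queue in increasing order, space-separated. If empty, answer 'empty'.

Answer: 77

Derivation:
push(64): heap contents = [64]
pop() → 64: heap contents = []
push(35): heap contents = [35]
pop() → 35: heap contents = []
push(54): heap contents = [54]
pop() → 54: heap contents = []
push(77): heap contents = [77]
push(27): heap contents = [27, 77]
pop() → 27: heap contents = [77]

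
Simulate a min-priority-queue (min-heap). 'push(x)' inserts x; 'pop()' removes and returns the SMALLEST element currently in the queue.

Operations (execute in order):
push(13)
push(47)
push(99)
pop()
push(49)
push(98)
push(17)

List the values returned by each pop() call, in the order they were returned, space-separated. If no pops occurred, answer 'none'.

push(13): heap contents = [13]
push(47): heap contents = [13, 47]
push(99): heap contents = [13, 47, 99]
pop() → 13: heap contents = [47, 99]
push(49): heap contents = [47, 49, 99]
push(98): heap contents = [47, 49, 98, 99]
push(17): heap contents = [17, 47, 49, 98, 99]

Answer: 13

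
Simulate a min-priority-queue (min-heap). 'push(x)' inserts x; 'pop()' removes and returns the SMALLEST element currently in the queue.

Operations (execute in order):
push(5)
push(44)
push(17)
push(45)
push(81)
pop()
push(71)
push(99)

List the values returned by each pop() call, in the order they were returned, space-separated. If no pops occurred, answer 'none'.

Answer: 5

Derivation:
push(5): heap contents = [5]
push(44): heap contents = [5, 44]
push(17): heap contents = [5, 17, 44]
push(45): heap contents = [5, 17, 44, 45]
push(81): heap contents = [5, 17, 44, 45, 81]
pop() → 5: heap contents = [17, 44, 45, 81]
push(71): heap contents = [17, 44, 45, 71, 81]
push(99): heap contents = [17, 44, 45, 71, 81, 99]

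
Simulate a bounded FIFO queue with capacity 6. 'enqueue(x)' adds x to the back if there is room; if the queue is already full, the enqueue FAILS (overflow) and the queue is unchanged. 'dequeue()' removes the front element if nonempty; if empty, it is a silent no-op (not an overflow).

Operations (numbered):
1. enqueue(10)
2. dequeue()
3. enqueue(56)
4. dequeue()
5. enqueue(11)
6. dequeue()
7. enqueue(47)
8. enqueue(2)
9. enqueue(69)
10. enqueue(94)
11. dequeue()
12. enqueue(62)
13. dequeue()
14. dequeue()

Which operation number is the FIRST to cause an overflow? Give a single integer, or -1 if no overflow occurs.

1. enqueue(10): size=1
2. dequeue(): size=0
3. enqueue(56): size=1
4. dequeue(): size=0
5. enqueue(11): size=1
6. dequeue(): size=0
7. enqueue(47): size=1
8. enqueue(2): size=2
9. enqueue(69): size=3
10. enqueue(94): size=4
11. dequeue(): size=3
12. enqueue(62): size=4
13. dequeue(): size=3
14. dequeue(): size=2

Answer: -1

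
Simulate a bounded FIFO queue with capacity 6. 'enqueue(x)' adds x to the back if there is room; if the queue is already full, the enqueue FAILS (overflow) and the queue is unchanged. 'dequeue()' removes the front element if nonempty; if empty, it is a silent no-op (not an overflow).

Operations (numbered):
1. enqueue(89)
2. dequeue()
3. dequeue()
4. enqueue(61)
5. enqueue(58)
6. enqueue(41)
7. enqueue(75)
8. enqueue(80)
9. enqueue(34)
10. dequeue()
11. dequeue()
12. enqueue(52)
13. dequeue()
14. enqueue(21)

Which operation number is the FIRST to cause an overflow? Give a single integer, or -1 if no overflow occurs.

Answer: -1

Derivation:
1. enqueue(89): size=1
2. dequeue(): size=0
3. dequeue(): empty, no-op, size=0
4. enqueue(61): size=1
5. enqueue(58): size=2
6. enqueue(41): size=3
7. enqueue(75): size=4
8. enqueue(80): size=5
9. enqueue(34): size=6
10. dequeue(): size=5
11. dequeue(): size=4
12. enqueue(52): size=5
13. dequeue(): size=4
14. enqueue(21): size=5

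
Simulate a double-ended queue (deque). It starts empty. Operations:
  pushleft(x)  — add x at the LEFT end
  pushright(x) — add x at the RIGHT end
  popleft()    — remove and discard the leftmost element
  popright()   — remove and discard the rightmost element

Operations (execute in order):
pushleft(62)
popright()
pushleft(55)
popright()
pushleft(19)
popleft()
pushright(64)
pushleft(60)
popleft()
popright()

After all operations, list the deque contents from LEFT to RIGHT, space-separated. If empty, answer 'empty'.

Answer: empty

Derivation:
pushleft(62): [62]
popright(): []
pushleft(55): [55]
popright(): []
pushleft(19): [19]
popleft(): []
pushright(64): [64]
pushleft(60): [60, 64]
popleft(): [64]
popright(): []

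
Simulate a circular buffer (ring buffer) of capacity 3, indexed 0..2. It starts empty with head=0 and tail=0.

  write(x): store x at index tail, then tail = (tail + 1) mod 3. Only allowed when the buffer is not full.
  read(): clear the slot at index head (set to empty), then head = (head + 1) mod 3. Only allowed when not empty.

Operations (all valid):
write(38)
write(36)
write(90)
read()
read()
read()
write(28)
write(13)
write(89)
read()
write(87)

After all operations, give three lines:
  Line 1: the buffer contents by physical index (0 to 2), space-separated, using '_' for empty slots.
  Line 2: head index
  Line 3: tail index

write(38): buf=[38 _ _], head=0, tail=1, size=1
write(36): buf=[38 36 _], head=0, tail=2, size=2
write(90): buf=[38 36 90], head=0, tail=0, size=3
read(): buf=[_ 36 90], head=1, tail=0, size=2
read(): buf=[_ _ 90], head=2, tail=0, size=1
read(): buf=[_ _ _], head=0, tail=0, size=0
write(28): buf=[28 _ _], head=0, tail=1, size=1
write(13): buf=[28 13 _], head=0, tail=2, size=2
write(89): buf=[28 13 89], head=0, tail=0, size=3
read(): buf=[_ 13 89], head=1, tail=0, size=2
write(87): buf=[87 13 89], head=1, tail=1, size=3

Answer: 87 13 89
1
1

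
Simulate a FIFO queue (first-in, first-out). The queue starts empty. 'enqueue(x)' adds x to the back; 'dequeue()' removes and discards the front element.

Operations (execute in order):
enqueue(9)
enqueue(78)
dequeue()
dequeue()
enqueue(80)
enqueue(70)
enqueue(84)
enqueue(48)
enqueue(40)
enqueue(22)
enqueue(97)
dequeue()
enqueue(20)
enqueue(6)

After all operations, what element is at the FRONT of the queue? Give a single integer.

enqueue(9): queue = [9]
enqueue(78): queue = [9, 78]
dequeue(): queue = [78]
dequeue(): queue = []
enqueue(80): queue = [80]
enqueue(70): queue = [80, 70]
enqueue(84): queue = [80, 70, 84]
enqueue(48): queue = [80, 70, 84, 48]
enqueue(40): queue = [80, 70, 84, 48, 40]
enqueue(22): queue = [80, 70, 84, 48, 40, 22]
enqueue(97): queue = [80, 70, 84, 48, 40, 22, 97]
dequeue(): queue = [70, 84, 48, 40, 22, 97]
enqueue(20): queue = [70, 84, 48, 40, 22, 97, 20]
enqueue(6): queue = [70, 84, 48, 40, 22, 97, 20, 6]

Answer: 70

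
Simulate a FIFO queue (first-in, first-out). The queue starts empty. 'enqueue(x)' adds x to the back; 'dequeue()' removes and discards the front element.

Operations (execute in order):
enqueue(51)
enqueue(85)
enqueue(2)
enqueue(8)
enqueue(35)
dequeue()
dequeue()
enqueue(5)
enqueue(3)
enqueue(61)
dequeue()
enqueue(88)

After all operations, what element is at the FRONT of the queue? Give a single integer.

Answer: 8

Derivation:
enqueue(51): queue = [51]
enqueue(85): queue = [51, 85]
enqueue(2): queue = [51, 85, 2]
enqueue(8): queue = [51, 85, 2, 8]
enqueue(35): queue = [51, 85, 2, 8, 35]
dequeue(): queue = [85, 2, 8, 35]
dequeue(): queue = [2, 8, 35]
enqueue(5): queue = [2, 8, 35, 5]
enqueue(3): queue = [2, 8, 35, 5, 3]
enqueue(61): queue = [2, 8, 35, 5, 3, 61]
dequeue(): queue = [8, 35, 5, 3, 61]
enqueue(88): queue = [8, 35, 5, 3, 61, 88]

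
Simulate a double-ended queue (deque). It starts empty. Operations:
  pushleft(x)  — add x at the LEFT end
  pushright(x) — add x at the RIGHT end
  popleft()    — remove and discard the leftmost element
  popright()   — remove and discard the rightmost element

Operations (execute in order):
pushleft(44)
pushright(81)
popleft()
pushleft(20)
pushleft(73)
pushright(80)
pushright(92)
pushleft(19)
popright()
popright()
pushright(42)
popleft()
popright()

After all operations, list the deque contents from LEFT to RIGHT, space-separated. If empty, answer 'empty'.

Answer: 73 20 81

Derivation:
pushleft(44): [44]
pushright(81): [44, 81]
popleft(): [81]
pushleft(20): [20, 81]
pushleft(73): [73, 20, 81]
pushright(80): [73, 20, 81, 80]
pushright(92): [73, 20, 81, 80, 92]
pushleft(19): [19, 73, 20, 81, 80, 92]
popright(): [19, 73, 20, 81, 80]
popright(): [19, 73, 20, 81]
pushright(42): [19, 73, 20, 81, 42]
popleft(): [73, 20, 81, 42]
popright(): [73, 20, 81]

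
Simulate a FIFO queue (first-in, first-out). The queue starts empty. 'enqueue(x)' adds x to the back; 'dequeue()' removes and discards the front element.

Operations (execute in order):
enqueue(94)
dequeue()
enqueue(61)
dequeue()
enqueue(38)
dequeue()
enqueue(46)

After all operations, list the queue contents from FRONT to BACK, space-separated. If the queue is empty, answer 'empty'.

Answer: 46

Derivation:
enqueue(94): [94]
dequeue(): []
enqueue(61): [61]
dequeue(): []
enqueue(38): [38]
dequeue(): []
enqueue(46): [46]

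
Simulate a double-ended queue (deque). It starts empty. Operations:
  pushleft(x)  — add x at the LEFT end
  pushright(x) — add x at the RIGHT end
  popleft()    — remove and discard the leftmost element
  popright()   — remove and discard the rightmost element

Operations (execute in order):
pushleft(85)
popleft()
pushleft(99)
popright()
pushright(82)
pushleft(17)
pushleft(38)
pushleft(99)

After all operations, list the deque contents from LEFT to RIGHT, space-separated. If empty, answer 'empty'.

Answer: 99 38 17 82

Derivation:
pushleft(85): [85]
popleft(): []
pushleft(99): [99]
popright(): []
pushright(82): [82]
pushleft(17): [17, 82]
pushleft(38): [38, 17, 82]
pushleft(99): [99, 38, 17, 82]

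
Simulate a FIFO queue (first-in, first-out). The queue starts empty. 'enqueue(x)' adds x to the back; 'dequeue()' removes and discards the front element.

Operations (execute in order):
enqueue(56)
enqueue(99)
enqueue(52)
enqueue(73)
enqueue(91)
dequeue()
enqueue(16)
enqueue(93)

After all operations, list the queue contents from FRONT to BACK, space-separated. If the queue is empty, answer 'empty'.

Answer: 99 52 73 91 16 93

Derivation:
enqueue(56): [56]
enqueue(99): [56, 99]
enqueue(52): [56, 99, 52]
enqueue(73): [56, 99, 52, 73]
enqueue(91): [56, 99, 52, 73, 91]
dequeue(): [99, 52, 73, 91]
enqueue(16): [99, 52, 73, 91, 16]
enqueue(93): [99, 52, 73, 91, 16, 93]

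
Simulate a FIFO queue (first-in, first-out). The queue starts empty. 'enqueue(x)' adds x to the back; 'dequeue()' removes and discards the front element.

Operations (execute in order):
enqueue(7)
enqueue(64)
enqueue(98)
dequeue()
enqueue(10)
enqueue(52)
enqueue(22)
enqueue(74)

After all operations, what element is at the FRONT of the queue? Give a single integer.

Answer: 64

Derivation:
enqueue(7): queue = [7]
enqueue(64): queue = [7, 64]
enqueue(98): queue = [7, 64, 98]
dequeue(): queue = [64, 98]
enqueue(10): queue = [64, 98, 10]
enqueue(52): queue = [64, 98, 10, 52]
enqueue(22): queue = [64, 98, 10, 52, 22]
enqueue(74): queue = [64, 98, 10, 52, 22, 74]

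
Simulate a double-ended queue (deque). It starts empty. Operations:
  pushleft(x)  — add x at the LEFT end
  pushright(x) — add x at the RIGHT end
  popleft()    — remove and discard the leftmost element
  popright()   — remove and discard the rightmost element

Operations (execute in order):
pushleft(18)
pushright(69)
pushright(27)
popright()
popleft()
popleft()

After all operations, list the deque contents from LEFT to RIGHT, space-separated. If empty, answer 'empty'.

pushleft(18): [18]
pushright(69): [18, 69]
pushright(27): [18, 69, 27]
popright(): [18, 69]
popleft(): [69]
popleft(): []

Answer: empty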